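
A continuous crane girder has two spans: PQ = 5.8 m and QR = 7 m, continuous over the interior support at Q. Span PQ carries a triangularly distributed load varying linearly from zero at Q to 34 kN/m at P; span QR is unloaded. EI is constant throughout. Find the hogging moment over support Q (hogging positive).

M_Q = 30.23 kN·m

Take M_Q as the redundant. Released structure: two simple spans PQ and QR with a hinge at Q.
Rotations at Q on the released spans (each span's end-slope, ×1/EI):
  span PQ: triangular load, peak 34: 7w₀L³/(360EI) = 129/EI
  relative rotation θ_0 = (129 + 0)/EI = 129/EI
A unit hogging moment at Q produces rotation L₁/(3EI) + L₂/(3EI) = 4.267/EI.
Slope continuity at Q: θ_0 = M_Q·4.267/EI, so M_Q = 129/4.267 = 30.23 kN·m (hogging).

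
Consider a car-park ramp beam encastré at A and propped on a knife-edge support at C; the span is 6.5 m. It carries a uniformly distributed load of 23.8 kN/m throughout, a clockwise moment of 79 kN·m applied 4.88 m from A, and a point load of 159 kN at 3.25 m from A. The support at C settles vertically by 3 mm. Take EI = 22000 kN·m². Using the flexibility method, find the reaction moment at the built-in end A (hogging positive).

M_A = 292 kN·m

Release the roller at C. Primary structure: cantilever fixed at A.
Downward deflection at the released point C due to the loads:
  UDL 23.8: wL⁴/(8EI) = 5311/EI
  clockwise couple 79 at a = 4.88: M₀a(2L − a)/(2EI) = 1565/EI
  point load 159 at a = 3.25: Pa²(3L − a)/(6EI) = 4548/EI
  δ_0 = 11424/EI
Flexibility coefficient — unit upward force at C: δ_{CC} = L³/(3EI) = 91.54/EI.
With EI = 22000 kN·m²: δ_0 = 0.51928 m and δ_{CC} = 0.004161 m/kN.
Compatibility — the beam at C must follow the support down by 0.003 m: δ_0 − R_C·δ_{CC} = 0.003, so R_C = (0.51928 − 0.003)/0.004161 = 124.1 kN.
Moment equilibrium about A: M_A = Σ(load moments about A) − R_C·L = 1099 − 124.1×6.5 = 292 kN·m.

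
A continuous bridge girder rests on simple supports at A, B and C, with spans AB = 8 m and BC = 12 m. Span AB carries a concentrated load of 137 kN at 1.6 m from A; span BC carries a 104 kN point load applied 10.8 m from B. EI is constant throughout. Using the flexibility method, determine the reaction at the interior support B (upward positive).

R_B = 54.29 kN

Insert a hinge at B; M_B is the redundant, and each span becomes simply supported.
Discontinuity in slope at B on the released structure — sum the simple-span end rotations:
  span AB: point load 137 at a = 1.6: Pab(L + a)/(6LEI) = 280.6/EI
  span BC: point load 104 at a = 10.8: Pab(L + b)/(6LEI) = 247.1/EI
  relative rotation θ_0 = (280.6 + 247.1)/EI = 527.7/EI
A unit hogging moment at B produces rotation L₁/(3EI) + L₂/(3EI) = 6.667/EI.
Compatibility: M_B·(L₁+L₂)/(3EI) = θ_0, giving M_B = 79.15 kN·m (hogging).
Span AB, ΣM about A with M_B applied at B: R_B^{AB}·8 = 219.2 + 79.15, so R_B^{AB} = 37.29 kN and R_A = 137 − 37.29 = 99.71 kN.
Span BC, ΣM about C: R_B^{BC}·12 = 124.8 + 79.15, so R_B^{BC} = 17 kN and R_C = 104 − 17 = 87 kN.
R_B = 37.29 + 17 = 54.29 kN.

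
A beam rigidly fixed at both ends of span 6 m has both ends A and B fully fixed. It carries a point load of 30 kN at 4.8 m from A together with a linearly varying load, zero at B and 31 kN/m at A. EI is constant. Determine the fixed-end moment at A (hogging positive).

M_A = 61.56 kN·m

Release both end moments; the primary structure is a simply-supported span AB with redundants M_A and M_B.
On the primary (simply-supported) span, the end slopes from the loading are:
  at A: point load 30 at a = 4.8: Pab(L + b)/(6LEI) = 34.56/EI
  at B: point load 30 at a = 4.8: Pab(L + a)/(6LEI) = 51.84/EI
  at A: triangular load, peak 31: w₀L³/(45EI) = 148.8/EI
  at B: triangular load, peak 31: 7w₀L³/(360EI) = 130.2/EI
  θ_A0 = 183.4/EI,  θ_B0 = 182/EI
Flexibility coefficients: a unit moment at one end gives L/(3EI) there and L/(6EI) at the far end, so f₁₁ = f₂₂ = 2/EI and f₁₂ = f₂₁ = 1/EI.
Compatibility — zero rotation at each built-in end:
  2 M_A + 1 M_B = 183.4
  1 M_A + 2 M_B = 182
Solving the pair gives M_A = 61.56 kN·m and M_B = 60.24 kN·m (hogging).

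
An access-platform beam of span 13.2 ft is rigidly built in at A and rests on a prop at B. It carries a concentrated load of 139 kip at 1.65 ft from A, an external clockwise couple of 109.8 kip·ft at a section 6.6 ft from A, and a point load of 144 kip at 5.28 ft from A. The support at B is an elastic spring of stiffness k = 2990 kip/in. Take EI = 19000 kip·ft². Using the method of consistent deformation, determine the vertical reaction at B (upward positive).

Choose R_B as the redundant. The primary structure is the cantilever fixed at A.
Free-end deflection of the primary structure under the applied loading (downward +):
  point load 139 at a = 1.65: Pa²(3L − a)/(6EI) = 2394/EI
  clockwise couple 109.8 at a = 6.6: M₀a(2L − a)/(2EI) = 7174/EI
  point load 144 at a = 5.28: Pa²(3L − a)/(6EI) = 22963/EI
  δ_0 = 32531/EI
Tip deflection under a unit load at B: L³/(3EI) = 766.7/EI.
With EI = 19000 kip·ft²: δ_0 = 1.7121 ft and δ_{BB} = 0.04035 ft/kip.
Compatibility — the spring shortens by R_B/k under the reaction it provides: δ_0 − R_B·δ_{BB} = R_B/k. With 1/k = 1/(2990×12) ft/kip = 0.000028 ft/kip, R_B = δ_0 / (δ_{BB} + 1/k) = 1.7121 / (0.04035 + 0.000028) = 42.4 kip.

R_B = 42.4 kip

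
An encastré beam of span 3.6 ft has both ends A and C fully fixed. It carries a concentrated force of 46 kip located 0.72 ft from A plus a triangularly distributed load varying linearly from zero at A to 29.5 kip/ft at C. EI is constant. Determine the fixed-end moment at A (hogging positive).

Release both end moments; the primary structure is a simply-supported span AC with redundants M_A and M_C.
Simple-span end rotations at A and C under the given loads:
  at A: point load 46 at a = 0.72: Pab(L + b)/(6LEI) = 28.62/EI
  at C: point load 46 at a = 0.72: Pab(L + a)/(6LEI) = 19.08/EI
  at A: triangular load, peak 29.5: 7w₀L³/(360EI) = 26.76/EI
  at C: triangular load, peak 29.5: w₀L³/(45EI) = 30.59/EI
  θ_A0 = 55.38/EI,  θ_C0 = 49.66/EI
Flexibility coefficients: a unit moment at one end gives L/(3EI) there and L/(6EI) at the far end, so f₁₁ = f₂₂ = 1.2/EI and f₁₂ = f₂₁ = 0.6/EI.
Compatibility — zero rotation at each built-in end:
  1.2 M_A + 0.6 M_C = 55.38
  0.6 M_A + 1.2 M_C = 49.66
Solving the pair gives M_A = 33.94 kip·ft and M_C = 24.42 kip·ft (hogging).

M_A = 33.94 kip·ft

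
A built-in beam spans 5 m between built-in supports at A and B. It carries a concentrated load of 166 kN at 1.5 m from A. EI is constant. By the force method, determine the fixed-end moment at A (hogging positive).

Release both end moments; the primary structure is a simply-supported span AB with redundants M_A and M_B.
On the primary (simply-supported) span, the end slopes from the loading are:
  at A: point load 166 at a = 1.5: Pab(L + b)/(6LEI) = 246.9/EI
  at B: point load 166 at a = 1.5: Pab(L + a)/(6LEI) = 188.8/EI
  θ_A0 = 246.9/EI,  θ_B0 = 188.8/EI
Flexibility coefficients: a unit moment at one end gives L/(3EI) there and L/(6EI) at the far end, so f₁₁ = f₂₂ = 1.667/EI and f₁₂ = f₂₁ = 0.8333/EI.
Compatibility — zero rotation at each built-in end:
  1.667 M_A + 0.8333 M_B = 246.9
  0.8333 M_A + 1.667 M_B = 188.8
Solving the pair gives M_A = 122 kN·m and M_B = 52.29 kN·m (hogging).

M_A = 122 kN·m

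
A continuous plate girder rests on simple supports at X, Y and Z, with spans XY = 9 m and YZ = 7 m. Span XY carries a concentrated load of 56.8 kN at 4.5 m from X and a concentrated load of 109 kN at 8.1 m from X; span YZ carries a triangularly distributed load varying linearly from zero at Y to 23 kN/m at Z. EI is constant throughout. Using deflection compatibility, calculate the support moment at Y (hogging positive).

Release continuity at Y by inserting a hinge; the redundant is the internal moment M_Y. The primary structure is two simply-supported spans XY and YZ.
Rotations at Y on the released spans (each span's end-slope, ×1/EI):
  span XY: point load 56.8 at a = 4.5: Pab(L + a)/(6LEI) = 287.6/EI
  span XY: point load 109 at a = 8.1: Pab(L + a)/(6LEI) = 251.6/EI
  span YZ: triangular load, peak 23: 7w₀L³/(360EI) = 153.4/EI
  relative rotation θ_0 = (539.2 + 153.4)/EI = 692.6/EI
A unit hogging moment at Y produces rotation L₁/(3EI) + L₂/(3EI) = 5.333/EI.
Slope continuity at Y: θ_0 = M_Y·5.333/EI, so M_Y = 692.6/5.333 = 129.9 kN·m (hogging).

M_Y = 129.9 kN·m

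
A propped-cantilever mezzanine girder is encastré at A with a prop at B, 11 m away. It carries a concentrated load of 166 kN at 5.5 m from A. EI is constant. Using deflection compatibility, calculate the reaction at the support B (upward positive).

Remove the prop at B; the released (primary) structure is a cantilever built in at A.
Free-end deflection of the primary structure under the applied loading (downward +):
  point load 166 at a = 5.5: Pa²(3L − a)/(6EI) = 23015/EI
Flexibility coefficient — unit upward force at B: δ_{BB} = L³/(3EI) = 443.7/EI.
Compatibility at B: δ_0 − R_B·δ_{BB} = 0, so R_B = 23015/443.7 = 51.88 kN.

R_B = 51.88 kN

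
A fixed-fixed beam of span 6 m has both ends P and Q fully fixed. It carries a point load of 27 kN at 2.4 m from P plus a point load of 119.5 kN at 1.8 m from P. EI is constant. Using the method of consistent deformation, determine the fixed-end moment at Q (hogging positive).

M_Q = 60.72 kN·m

Release both end moments; the primary structure is a simply-supported span PQ with redundants M_P and M_Q.
Simple-span end rotations at P and Q under the given loads:
  at P: point load 27 at a = 2.4: Pab(L + b)/(6LEI) = 62.21/EI
  at Q: point load 27 at a = 2.4: Pab(L + a)/(6LEI) = 54.43/EI
  at P: point load 119.5 at a = 1.8: Pab(L + b)/(6LEI) = 256/EI
  at Q: point load 119.5 at a = 1.8: Pab(L + a)/(6LEI) = 195.7/EI
  θ_P0 = 318.2/EI,  θ_Q0 = 250.2/EI
Flexibility coefficients: a unit moment at one end gives L/(3EI) there and L/(6EI) at the far end, so f₁₁ = f₂₂ = 2/EI and f₁₂ = f₂₁ = 1/EI.
Compatibility — zero rotation at each built-in end:
  2 M_P + 1 M_Q = 318.2
  1 M_P + 2 M_Q = 250.2
Solving the pair gives M_P = 128.7 kN·m and M_Q = 60.72 kN·m (hogging).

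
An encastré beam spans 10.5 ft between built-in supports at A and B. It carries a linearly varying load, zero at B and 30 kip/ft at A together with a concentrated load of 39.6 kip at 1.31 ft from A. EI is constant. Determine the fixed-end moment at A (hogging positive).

Take the two fixed-end moments M_A, M_B as redundants; the released structure is the simple span AB.
On the primary (simply-supported) span, the end slopes from the loading are:
  at A: triangular load, peak 30: w₀L³/(45EI) = 771.8/EI
  at B: triangular load, peak 30: 7w₀L³/(360EI) = 675.3/EI
  at A: point load 39.6 at a = 1.31: Pab(L + b)/(6LEI) = 149/EI
  at B: point load 39.6 at a = 1.31: Pab(L + a)/(6LEI) = 89.37/EI
  θ_A0 = 920.8/EI,  θ_B0 = 764.7/EI
Flexibility coefficients: a unit moment at one end gives L/(3EI) there and L/(6EI) at the far end, so f₁₁ = f₂₂ = 3.5/EI and f₁₂ = f₂₁ = 1.75/EI.
Compatibility — zero rotation at each built-in end:
  3.5 M_A + 1.75 M_B = 920.8
  1.75 M_A + 3.5 M_B = 764.7
Solving the pair gives M_A = 205.1 kip·ft and M_B = 115.9 kip·ft (hogging).

M_A = 205.1 kip·ft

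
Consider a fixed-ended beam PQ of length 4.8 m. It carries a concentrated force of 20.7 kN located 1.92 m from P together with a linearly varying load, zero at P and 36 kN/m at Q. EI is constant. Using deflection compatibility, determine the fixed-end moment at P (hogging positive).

M_P = 41.96 kN·m

Release both end moments; the primary structure is a simply-supported span PQ with redundants M_P and M_Q.
On the primary (simply-supported) span, the end slopes from the loading are:
  at P: point load 20.7 at a = 1.92: Pab(L + b)/(6LEI) = 30.52/EI
  at Q: point load 20.7 at a = 1.92: Pab(L + a)/(6LEI) = 26.71/EI
  at P: triangular load, peak 36: 7w₀L³/(360EI) = 77.41/EI
  at Q: triangular load, peak 36: w₀L³/(45EI) = 88.47/EI
  θ_P0 = 107.9/EI,  θ_Q0 = 115.2/EI
Flexibility coefficients: a unit moment at one end gives L/(3EI) there and L/(6EI) at the far end, so f₁₁ = f₂₂ = 1.6/EI and f₁₂ = f₂₁ = 0.8/EI.
Compatibility — zero rotation at each built-in end:
  1.6 M_P + 0.8 M_Q = 107.9
  0.8 M_P + 1.6 M_Q = 115.2
Solving the pair gives M_P = 41.96 kN·m and M_Q = 51.01 kN·m (hogging).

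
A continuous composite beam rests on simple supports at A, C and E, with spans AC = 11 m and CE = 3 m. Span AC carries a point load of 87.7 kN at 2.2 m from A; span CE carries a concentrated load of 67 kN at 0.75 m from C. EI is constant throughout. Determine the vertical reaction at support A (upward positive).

Take M_C as the redundant. Released structure: two simple spans AC and CE with a hinge at C.
Rotations at C on the released spans (each span's end-slope, ×1/EI):
  span AC: point load 87.7 at a = 2.2: Pab(L + a)/(6LEI) = 339.6/EI
  span CE: point load 67 at a = 0.75: Pab(L + b)/(6LEI) = 32.98/EI
  relative rotation θ_0 = (339.6 + 32.98)/EI = 372.6/EI
A unit hogging moment at C produces rotation L₁/(3EI) + L₂/(3EI) = 4.667/EI.
Slope continuity at C: θ_0 = M_C·4.667/EI, so M_C = 372.6/4.667 = 79.83 kN·m (hogging).
Span AC, ΣM about A with M_C applied at C: R_C^{AC}·11 = 192.9 + 79.83, so R_C^{AC} = 24.8 kN and R_A = 87.7 − 24.8 = 62.9 kN.

R_A = 62.9 kN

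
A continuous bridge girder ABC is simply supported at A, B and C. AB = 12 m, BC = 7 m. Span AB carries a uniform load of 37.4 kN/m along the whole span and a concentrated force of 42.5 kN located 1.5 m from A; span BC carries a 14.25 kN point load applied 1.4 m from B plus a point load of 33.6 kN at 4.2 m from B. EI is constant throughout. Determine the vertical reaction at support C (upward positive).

Release continuity at B by inserting a hinge; the redundant is the internal moment M_B. The primary structure is two simply-supported spans AB and BC.
End slopes at the hinge B, treating each span as simply supported:
  span AB: UDL 37.4: wL³/(24EI) = 2693/EI
  span AB: point load 42.5 at a = 1.5: Pab(L + a)/(6LEI) = 125.5/EI
  span BC: point load 14.25 at a = 1.4: Pab(L + b)/(6LEI) = 33.52/EI
  span BC: point load 33.6 at a = 4.2: Pab(L + b)/(6LEI) = 92.2/EI
  relative rotation θ_0 = (2818 + 125.7)/EI = 2944/EI
A unit hogging moment at B produces rotation L₁/(3EI) + L₂/(3EI) = 6.333/EI.
Slope continuity at B: θ_0 = M_B·6.333/EI, so M_B = 2944/6.333 = 464.8 kN·m (hogging).
Span BC, ΣM about C: R_B^{BC}·7 = 173.9 + 464.8, so R_B^{BC} = 91.25 kN and R_C = 47.85 − 91.25 = -43.4 kN.

R_C = -43.4 kN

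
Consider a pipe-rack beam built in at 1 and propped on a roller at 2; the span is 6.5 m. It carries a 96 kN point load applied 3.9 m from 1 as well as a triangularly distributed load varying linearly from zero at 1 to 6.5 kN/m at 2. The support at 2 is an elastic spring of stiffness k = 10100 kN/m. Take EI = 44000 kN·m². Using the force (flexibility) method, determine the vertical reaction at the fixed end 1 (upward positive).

R_1 = 66.45 kN

Choose R_2 as the redundant. The primary structure is the cantilever fixed at 1.
Deflection at 2 on the released cantilever, summing each load's contribution:
  point load 96 at a = 3.9: Pa²(3L − a)/(6EI) = 3796/EI
  triangular load, peak 6.5 at the free end: 11w₀L⁴/(120EI) = 1064/EI
  δ_0 = 4860/EI
Tip deflection under a unit load at 2: L³/(3EI) = 91.54/EI.
With EI = 44000 kN·m²: δ_0 = 0.11045 m and δ_{22} = 0.00208 m/kN.
Compatibility — the spring shortens by R_2/k under the reaction it provides: δ_0 − R_2·δ_{22} = R_2/k. With 1/k = 0.000099 m/kN, R_2 = δ_0 / (δ_{22} + 1/k) = 0.11045 / (0.00208 + 0.000099) = 50.68 kN.
Vertical equilibrium: R_1 = ΣP − R_2 = 117.1 − 50.68 = 66.45 kN.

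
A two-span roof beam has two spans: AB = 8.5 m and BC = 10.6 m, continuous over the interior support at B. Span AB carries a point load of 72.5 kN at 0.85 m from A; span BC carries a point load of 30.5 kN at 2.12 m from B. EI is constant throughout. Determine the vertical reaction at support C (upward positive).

R_C = 2.382 kN

Insert a hinge at B; M_B is the redundant, and each span becomes simply supported.
Rotations at B on the released spans (each span's end-slope, ×1/EI):
  span AB: point load 72.5 at a = 0.85: Pab(L + a)/(6LEI) = 86.43/EI
  span BC: point load 30.5 at a = 2.12: Pab(L + b)/(6LEI) = 164.5/EI
  relative rotation θ_0 = (86.43 + 164.5)/EI = 250.9/EI
A unit hogging moment at B produces rotation L₁/(3EI) + L₂/(3EI) = 6.367/EI.
Compatibility: M_B·(L₁+L₂)/(3EI) = θ_0, giving M_B = 39.41 kN·m (hogging).
Span BC, ΣM about C: R_B^{BC}·10.6 = 258.6 + 39.41, so R_B^{BC} = 28.12 kN and R_C = 30.5 − 28.12 = 2.382 kN.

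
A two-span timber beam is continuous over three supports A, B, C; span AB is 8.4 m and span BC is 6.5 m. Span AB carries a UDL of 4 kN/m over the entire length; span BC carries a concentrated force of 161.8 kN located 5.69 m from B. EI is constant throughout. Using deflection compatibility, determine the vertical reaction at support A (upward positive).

R_A = 11.08 kN

Insert a hinge at B; M_B is the redundant, and each span becomes simply supported.
Discontinuity in slope at B on the released structure — sum the simple-span end rotations:
  span AB: UDL 4: wL³/(24EI) = 98.78/EI
  span BC: point load 161.8 at a = 5.69: Pab(L + b)/(6LEI) = 139.8/EI
  relative rotation θ_0 = (98.78 + 139.8)/EI = 238.6/EI
A unit hogging moment at B produces rotation L₁/(3EI) + L₂/(3EI) = 4.967/EI.
Compatibility: M_B·(L₁+L₂)/(3EI) = θ_0, giving M_B = 48.03 kN·m (hogging).
Span AB, ΣM about A with M_B applied at B: R_B^{AB}·8.4 = 141.1 + 48.03, so R_B^{AB} = 22.52 kN and R_A = 33.6 − 22.52 = 11.08 kN.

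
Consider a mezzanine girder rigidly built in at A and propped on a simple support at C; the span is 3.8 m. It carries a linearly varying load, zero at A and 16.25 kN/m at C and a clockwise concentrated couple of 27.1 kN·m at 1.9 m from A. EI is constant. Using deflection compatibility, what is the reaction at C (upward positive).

Take the reaction at C as the redundant and release it; the primary structure is a cantilever fixed at A.
Free-end deflection of the primary structure under the applied loading (downward +):
  triangular load, peak 16.25 at the free end: 11w₀L⁴/(120EI) = 310.6/EI
  clockwise couple 27.1 at a = 1.9: M₀a(2L − a)/(2EI) = 146.7/EI
  δ_0 = 457.3/EI
Flexibility coefficient — unit upward force at C: δ_{CC} = L³/(3EI) = 18.29/EI.
Compatibility at C: δ_0 − R_C·δ_{CC} = 0, so R_C = 457.3/18.29 = 25 kN.

R_C = 25 kN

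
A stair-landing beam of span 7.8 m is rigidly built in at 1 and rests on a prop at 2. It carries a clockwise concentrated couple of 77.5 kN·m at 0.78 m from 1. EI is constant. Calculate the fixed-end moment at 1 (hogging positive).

Choose R_2 as the redundant. The primary structure is the cantilever fixed at 1.
Free-end deflection of the primary structure under the applied loading (downward +):
  clockwise couple 77.5 at a = 0.78: M₀a(2L − a)/(2EI) = 447.9/EI
Flexibility coefficient — unit upward force at 2: δ_{22} = L³/(3EI) = 158.2/EI.
The prop prevents deflection at 2: R_2 = δ_0/δ_{22} = 447.9/158.2 = 2.832 kN.
Moment equilibrium about 1: M_1 = Σ(load moments about 1) − R_2·L = 77.5 − 2.832×7.8 = 55.41 kN·m.

M_1 = 55.41 kN·m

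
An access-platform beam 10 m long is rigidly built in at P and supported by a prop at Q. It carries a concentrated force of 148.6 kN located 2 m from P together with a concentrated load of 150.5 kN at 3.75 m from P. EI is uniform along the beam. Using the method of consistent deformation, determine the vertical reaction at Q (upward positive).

R_Q = 36.1 kN

Remove the prop at Q; the released (primary) structure is a cantilever built in at P.
Primary-structure tip deflection at Q by superposition:
  point load 148.6 at a = 2: Pa²(3L − a)/(6EI) = 2774/EI
  point load 150.5 at a = 3.75: Pa²(3L − a)/(6EI) = 9259/EI
  δ_0 = 12033/EI
Flexibility coefficient — unit upward force at Q: δ_{QQ} = L³/(3EI) = 333.3/EI.
Compatibility at Q: δ_0 − R_Q·δ_{QQ} = 0, so R_Q = 12033/333.3 = 36.1 kN.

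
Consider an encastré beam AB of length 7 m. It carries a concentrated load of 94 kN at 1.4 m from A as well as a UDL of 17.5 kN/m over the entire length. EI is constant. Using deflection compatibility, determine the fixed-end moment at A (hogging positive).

Take the two fixed-end moments M_A, M_B as redundants; the released structure is the simple span AB.
On the primary (simply-supported) span, the end slopes from the loading are:
  at A: point load 94 at a = 1.4: Pab(L + b)/(6LEI) = 221.1/EI
  at B: point load 94 at a = 1.4: Pab(L + a)/(6LEI) = 147.4/EI
  at A: UDL 17.5: wL³/(24EI) = 250.1/EI
  at B: UDL 17.5: wL³/(24EI) = 250.1/EI
  θ_A0 = 471.2/EI,  θ_B0 = 397.5/EI
Flexibility coefficients: a unit moment at one end gives L/(3EI) there and L/(6EI) at the far end, so f₁₁ = f₂₂ = 2.333/EI and f₁₂ = f₂₁ = 1.167/EI.
Compatibility — zero rotation at each built-in end:
  2.333 M_A + 1.167 M_B = 471.2
  1.167 M_A + 2.333 M_B = 397.5
Solving the pair gives M_A = 155.7 kN·m and M_B = 92.51 kN·m (hogging).

M_A = 155.7 kN·m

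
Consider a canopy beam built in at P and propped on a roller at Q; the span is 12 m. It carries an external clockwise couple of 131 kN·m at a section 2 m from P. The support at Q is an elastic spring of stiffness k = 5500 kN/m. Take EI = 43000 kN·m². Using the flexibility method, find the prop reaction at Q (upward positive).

R_Q = 4.936 kN

Choose R_Q as the redundant. The primary structure is the cantilever fixed at P.
Deflection at Q on the released cantilever, summing each load's contribution:
  clockwise couple 131 at a = 2: M₀a(2L − a)/(2EI) = 2882/EI
Flexibility coefficient — unit upward force at Q: δ_{QQ} = L³/(3EI) = 576/EI.
With EI = 43000 kN·m²: δ_0 = 0.067023 m and δ_{QQ} = 0.013395 m/kN.
Compatibility — the spring shortens by R_Q/k under the reaction it provides: δ_0 − R_Q·δ_{QQ} = R_Q/k. With 1/k = 0.000182 m/kN, R_Q = δ_0 / (δ_{QQ} + 1/k) = 0.067023 / (0.013395 + 0.000182) = 4.936 kN.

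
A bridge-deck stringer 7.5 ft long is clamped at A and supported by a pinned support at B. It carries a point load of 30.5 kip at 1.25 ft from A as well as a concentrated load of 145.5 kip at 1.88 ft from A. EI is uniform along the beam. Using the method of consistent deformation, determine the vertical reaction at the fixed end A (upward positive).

Choose R_B as the redundant. The primary structure is the cantilever fixed at A.
Free-end deflection of the primary structure under the applied loading (downward +):
  point load 30.5 at a = 1.25: Pa²(3L − a)/(6EI) = 168.8/EI
  point load 145.5 at a = 1.88: Pa²(3L − a)/(6EI) = 1767/EI
  δ_0 = 1936/EI
Flexibility coefficient — unit upward force at B: δ_{BB} = L³/(3EI) = 140.6/EI.
Compatibility at B: δ_0 − R_B·δ_{BB} = 0, so R_B = 1936/140.6 = 13.77 kip.
Vertical equilibrium: R_A = ΣP − R_B = 176 − 13.77 = 162.2 kip.

R_A = 162.2 kip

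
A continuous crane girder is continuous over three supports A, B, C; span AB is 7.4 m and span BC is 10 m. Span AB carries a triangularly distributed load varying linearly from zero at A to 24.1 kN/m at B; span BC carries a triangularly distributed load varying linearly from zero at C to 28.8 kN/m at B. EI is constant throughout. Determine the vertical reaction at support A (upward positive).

R_A = 9.755 kN

Insert a hinge at B; M_B is the redundant, and each span becomes simply supported.
End slopes at the hinge B, treating each span as simply supported:
  span AB: triangular load, peak 24.1: w₀L³/(45EI) = 217/EI
  span BC: triangular load, peak 28.8: w₀L³/(45EI) = 640/EI
  relative rotation θ_0 = (217 + 640)/EI = 857/EI
A unit hogging moment at B produces rotation L₁/(3EI) + L₂/(3EI) = 5.8/EI.
Slope continuity at B: θ_0 = M_B·5.8/EI, so M_B = 857/5.8 = 147.8 kN·m (hogging).
Span AB, ΣM about A with M_B applied at B: R_B^{AB}·7.4 = 439.9 + 147.8, so R_B^{AB} = 79.41 kN and R_A = 89.17 − 79.41 = 9.755 kN.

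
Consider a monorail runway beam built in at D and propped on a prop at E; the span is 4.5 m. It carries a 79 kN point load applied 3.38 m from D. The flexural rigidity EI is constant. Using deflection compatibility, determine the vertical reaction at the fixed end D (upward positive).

Release the roller at E. Primary structure: cantilever fixed at D.
Primary-structure tip deflection at E by superposition:
  point load 79 at a = 3.38: Pa²(3L − a)/(6EI) = 1522/EI
Tip deflection under a unit load at E: L³/(3EI) = 30.38/EI.
The prop prevents deflection at E: R_E = δ_0/δ_{EE} = 1522/30.38 = 50.12 kN.
Vertical equilibrium: R_D = ΣP − R_E = 79 − 50.12 = 28.88 kN.

R_D = 28.88 kN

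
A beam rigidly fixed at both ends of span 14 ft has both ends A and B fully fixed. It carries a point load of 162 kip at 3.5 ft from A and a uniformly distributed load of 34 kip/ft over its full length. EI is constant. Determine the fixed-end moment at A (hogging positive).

M_A = 874.3 kip·ft

Release both end moments; the primary structure is a simply-supported span AB with redundants M_A and M_B.
On the primary (simply-supported) span, the end slopes from the loading are:
  at A: point load 162 at a = 3.5: Pab(L + b)/(6LEI) = 1736/EI
  at B: point load 162 at a = 3.5: Pab(L + a)/(6LEI) = 1240/EI
  at A: UDL 34: wL³/(24EI) = 3887/EI
  at B: UDL 34: wL³/(24EI) = 3887/EI
  θ_A0 = 5624/EI,  θ_B0 = 5128/EI
Flexibility coefficients: a unit moment at one end gives L/(3EI) there and L/(6EI) at the far end, so f₁₁ = f₂₂ = 4.667/EI and f₁₂ = f₂₁ = 2.333/EI.
Compatibility — zero rotation at each built-in end:
  4.667 M_A + 2.333 M_B = 5624
  2.333 M_A + 4.667 M_B = 5128
Solving the pair gives M_A = 874.3 kip·ft and M_B = 661.6 kip·ft (hogging).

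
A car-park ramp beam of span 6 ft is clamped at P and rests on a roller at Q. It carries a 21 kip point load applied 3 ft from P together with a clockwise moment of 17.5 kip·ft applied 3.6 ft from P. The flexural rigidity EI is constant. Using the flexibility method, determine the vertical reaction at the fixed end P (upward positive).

Take the reaction at Q as the redundant and release it; the primary structure is a cantilever fixed at P.
Free-end deflection of the primary structure under the applied loading (downward +):
  point load 21 at a = 3: Pa²(3L − a)/(6EI) = 472.5/EI
  clockwise couple 17.5 at a = 3.6: M₀a(2L − a)/(2EI) = 264.6/EI
  δ_0 = 737.1/EI
Flexibility coefficient — unit upward force at Q: δ_{QQ} = L³/(3EI) = 72/EI.
The prop prevents deflection at Q: R_Q = δ_0/δ_{QQ} = 737.1/72 = 10.24 kip.
Vertical equilibrium: R_P = ΣP − R_Q = 21 − 10.24 = 10.76 kip.

R_P = 10.76 kip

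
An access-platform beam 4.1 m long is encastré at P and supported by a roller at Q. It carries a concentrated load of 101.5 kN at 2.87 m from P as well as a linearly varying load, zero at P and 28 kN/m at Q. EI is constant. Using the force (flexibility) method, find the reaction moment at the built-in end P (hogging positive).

Remove the prop at Q; the released (primary) structure is a cantilever built in at P.
Primary-structure tip deflection at Q by superposition:
  point load 101.5 at a = 2.87: Pa²(3L − a)/(6EI) = 1314/EI
  triangular load, peak 28 at the free end: 11w₀L⁴/(120EI) = 725.3/EI
  δ_0 = 2039/EI
Tip deflection under a unit load at Q: L³/(3EI) = 22.97/EI.
Compatibility at Q: δ_0 − R_Q·δ_{QQ} = 0, so R_Q = 2039/22.97 = 88.77 kN.
Moment equilibrium about P: M_P = Σ(load moments about P) − R_Q·L = 448.2 − 88.77×4.1 = 84.26 kN·m.

M_P = 84.26 kN·m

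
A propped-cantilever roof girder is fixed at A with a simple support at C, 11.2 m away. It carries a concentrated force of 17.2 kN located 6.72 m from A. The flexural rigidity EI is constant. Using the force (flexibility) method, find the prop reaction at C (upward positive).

R_C = 7.43 kN

Take the reaction at C as the redundant and release it; the primary structure is a cantilever fixed at A.
Downward deflection at the released point C due to the loads:
  point load 17.2 at a = 6.72: Pa²(3L − a)/(6EI) = 3480/EI
Tip deflection under a unit load at C: L³/(3EI) = 468.3/EI.
The prop prevents deflection at C: R_C = δ_0/δ_{CC} = 3480/468.3 = 7.43 kN.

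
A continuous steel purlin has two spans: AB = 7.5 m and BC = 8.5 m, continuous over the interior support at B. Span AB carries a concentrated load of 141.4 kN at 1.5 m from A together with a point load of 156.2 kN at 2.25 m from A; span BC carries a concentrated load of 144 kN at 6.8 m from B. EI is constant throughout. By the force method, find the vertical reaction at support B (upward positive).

R_B = 150.4 kN

Take M_B as the redundant. Released structure: two simple spans AB and BC with a hinge at B.
Discontinuity in slope at B on the released structure — sum the simple-span end rotations:
  span AB: point load 141.4 at a = 1.5: Pab(L + a)/(6LEI) = 254.5/EI
  span AB: point load 156.2 at a = 2.25: Pab(L + a)/(6LEI) = 399.8/EI
  span BC: point load 144 at a = 6.8: Pab(L + b)/(6LEI) = 332.9/EI
  relative rotation θ_0 = (654.3 + 332.9)/EI = 987.2/EI
A unit hogging moment at B produces rotation L₁/(3EI) + L₂/(3EI) = 5.333/EI.
Slope continuity at B: θ_0 = M_B·5.333/EI, so M_B = 987.2/5.333 = 185.1 kN·m (hogging).
Span AB, ΣM about A with M_B applied at B: R_B^{AB}·7.5 = 563.5 + 185.1, so R_B^{AB} = 99.82 kN and R_A = 297.6 − 99.82 = 197.8 kN.
Span BC, ΣM about C: R_B^{BC}·8.5 = 244.8 + 185.1, so R_B^{BC} = 50.58 kN and R_C = 144 − 50.58 = 93.42 kN.
R_B = 99.82 + 50.58 = 150.4 kN.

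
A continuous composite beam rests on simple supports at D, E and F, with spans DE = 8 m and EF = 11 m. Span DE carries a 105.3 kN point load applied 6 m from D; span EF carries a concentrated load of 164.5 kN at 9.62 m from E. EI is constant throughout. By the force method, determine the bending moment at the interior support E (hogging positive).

Take M_E as the redundant. Released structure: two simple spans DE and EF with a hinge at E.
Discontinuity in slope at E on the released structure — sum the simple-span end rotations:
  span DE: point load 105.3 at a = 6: Pab(L + a)/(6LEI) = 368.6/EI
  span EF: point load 164.5 at a = 9.62: Pab(L + b)/(6LEI) = 409.6/EI
  relative rotation θ_0 = (368.6 + 409.6)/EI = 778.2/EI
A unit hogging moment at E produces rotation L₁/(3EI) + L₂/(3EI) = 6.333/EI.
Slope continuity at E: θ_0 = M_E·6.333/EI, so M_E = 778.2/6.333 = 122.9 kN·m (hogging).

M_E = 122.9 kN·m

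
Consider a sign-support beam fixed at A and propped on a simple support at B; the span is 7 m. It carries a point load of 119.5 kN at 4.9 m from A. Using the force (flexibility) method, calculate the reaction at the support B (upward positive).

R_B = 67.34 kN

Choose R_B as the redundant. The primary structure is the cantilever fixed at A.
Deflection at B on the released cantilever, summing each load's contribution:
  point load 119.5 at a = 4.9: Pa²(3L − a)/(6EI) = 7699/EI
Tip deflection under a unit load at B: L³/(3EI) = 114.3/EI.
Compatibility at B: δ_0 − R_B·δ_{BB} = 0, so R_B = 7699/114.3 = 67.34 kN.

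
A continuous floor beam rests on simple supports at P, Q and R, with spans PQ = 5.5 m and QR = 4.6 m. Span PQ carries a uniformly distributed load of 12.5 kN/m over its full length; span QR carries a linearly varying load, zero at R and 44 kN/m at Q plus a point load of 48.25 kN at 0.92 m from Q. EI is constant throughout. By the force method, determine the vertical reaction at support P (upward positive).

Insert a hinge at Q; M_Q is the redundant, and each span becomes simply supported.
Rotations at Q on the released spans (each span's end-slope, ×1/EI):
  span PQ: UDL 12.5: wL³/(24EI) = 86.65/EI
  span QR: triangular load, peak 44: w₀L³/(45EI) = 95.17/EI
  span QR: point load 48.25 at a = 0.92: Pab(L + b)/(6LEI) = 49.01/EI
  relative rotation θ_0 = (86.65 + 144.2)/EI = 230.8/EI
A unit hogging moment at Q produces rotation L₁/(3EI) + L₂/(3EI) = 3.367/EI.
Compatibility: M_Q·(L₁+L₂)/(3EI) = θ_0, giving M_Q = 68.56 kN·m (hogging).
Span PQ, ΣM about P with M_Q applied at Q: R_Q^{PQ}·5.5 = 189.1 + 68.56, so R_Q^{PQ} = 46.84 kN and R_P = 68.75 − 46.84 = 21.91 kN.

R_P = 21.91 kN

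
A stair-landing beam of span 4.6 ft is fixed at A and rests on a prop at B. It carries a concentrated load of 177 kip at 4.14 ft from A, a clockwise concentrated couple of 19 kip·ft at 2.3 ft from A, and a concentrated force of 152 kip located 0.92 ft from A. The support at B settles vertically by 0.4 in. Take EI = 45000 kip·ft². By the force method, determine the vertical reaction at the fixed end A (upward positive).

R_A = 211.5 kip

Choose R_B as the redundant. The primary structure is the cantilever fixed at A.
Deflection at B on the released cantilever, summing each load's contribution:
  point load 177 at a = 4.14: Pa²(3L − a)/(6EI) = 4884/EI
  clockwise couple 19 at a = 2.3: M₀a(2L − a)/(2EI) = 150.8/EI
  point load 152 at a = 0.92: Pa²(3L − a)/(6EI) = 276.2/EI
  δ_0 = 5311/EI
Tip deflection under a unit load at B: L³/(3EI) = 32.45/EI.
With EI = 45000 kip·ft²: δ_0 = 0.11803 ft and δ_{BB} = 0.000721 ft/kip.
Compatibility — the beam at B must follow the support down by 0.03333 ft: δ_0 − R_B·δ_{BB} = 0.03333, so R_B = (0.11803 − 0.03333)/0.000721 = 117.5 kip.
Vertical equilibrium: R_A = ΣP − R_B = 329 − 117.5 = 211.5 kip.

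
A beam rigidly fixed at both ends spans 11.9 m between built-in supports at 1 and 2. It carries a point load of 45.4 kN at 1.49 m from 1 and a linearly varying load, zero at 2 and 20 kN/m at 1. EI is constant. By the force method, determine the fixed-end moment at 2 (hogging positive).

M_2 = 101.8 kN·m

Take the two fixed-end moments M_1, M_2 as redundants; the released structure is the simple span 12.
Simple-span end rotations at 1 and 2 under the given loads:
  at 1: point load 45.4 at a = 1.49: Pab(L + b)/(6LEI) = 220/EI
  at 2: point load 45.4 at a = 1.49: Pab(L + a)/(6LEI) = 132.1/EI
  at 1: triangular load, peak 20: w₀L³/(45EI) = 749/EI
  at 2: triangular load, peak 20: 7w₀L³/(360EI) = 655.3/EI
  θ_10 = 969/EI,  θ_20 = 787.4/EI
Flexibility coefficients: a unit moment at one end gives L/(3EI) there and L/(6EI) at the far end, so f₁₁ = f₂₂ = 3.967/EI and f₁₂ = f₂₁ = 1.983/EI.
Compatibility — zero rotation at each built-in end:
  3.967 M_1 + 1.983 M_2 = 969
  1.983 M_1 + 3.967 M_2 = 787.4
Solving the pair gives M_1 = 193.4 kN·m and M_2 = 101.8 kN·m (hogging).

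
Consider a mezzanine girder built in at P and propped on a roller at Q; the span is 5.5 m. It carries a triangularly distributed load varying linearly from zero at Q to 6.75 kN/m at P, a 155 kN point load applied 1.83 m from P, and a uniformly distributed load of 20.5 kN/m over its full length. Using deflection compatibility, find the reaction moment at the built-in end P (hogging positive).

M_P = 248.9 kN·m

Release the roller at Q. Primary structure: cantilever fixed at P.
Downward deflection at the released point Q due to the loads:
  triangular load, peak 6.75 at the fixed end: w₀L⁴/(30EI) = 205.9/EI
  point load 155 at a = 1.83: Pa²(3L − a)/(6EI) = 1269/EI
  UDL 20.5: wL⁴/(8EI) = 2345/EI
  δ_0 = 3820/EI
Tip deflection under a unit load at Q: L³/(3EI) = 55.46/EI.
The prop prevents deflection at Q: R_Q = δ_0/δ_{QQ} = 3820/55.46 = 68.88 kN.
Moment equilibrium about P: M_P = Σ(load moments about P) − R_Q·L = 627.7 − 68.88×5.5 = 248.9 kN·m.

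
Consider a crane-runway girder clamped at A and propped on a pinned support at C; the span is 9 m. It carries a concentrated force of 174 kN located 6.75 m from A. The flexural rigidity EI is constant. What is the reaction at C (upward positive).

R_C = 110.1 kN

Take the reaction at C as the redundant and release it; the primary structure is a cantilever fixed at A.
Downward deflection at the released point C due to the loads:
  point load 174 at a = 6.75: Pa²(3L − a)/(6EI) = 26757/EI
Tip deflection under a unit load at C: L³/(3EI) = 243/EI.
The prop prevents deflection at C: R_C = δ_0/δ_{CC} = 26757/243 = 110.1 kN.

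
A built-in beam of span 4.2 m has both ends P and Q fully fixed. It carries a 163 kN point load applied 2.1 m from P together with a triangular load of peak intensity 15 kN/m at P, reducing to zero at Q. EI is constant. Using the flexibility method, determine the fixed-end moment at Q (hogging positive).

M_Q = 94.39 kN·m

Release both end moments; the primary structure is a simply-supported span PQ with redundants M_P and M_Q.
Simple-span end rotations at P and Q under the given loads:
  at P: point load 163 at a = 2.1: Pab(L + b)/(6LEI) = 179.7/EI
  at Q: point load 163 at a = 2.1: Pab(L + a)/(6LEI) = 179.7/EI
  at P: triangular load, peak 15: w₀L³/(45EI) = 24.7/EI
  at Q: triangular load, peak 15: 7w₀L³/(360EI) = 21.61/EI
  θ_P0 = 204.4/EI,  θ_Q0 = 201.3/EI
Flexibility coefficients: a unit moment at one end gives L/(3EI) there and L/(6EI) at the far end, so f₁₁ = f₂₂ = 1.4/EI and f₁₂ = f₂₁ = 0.7/EI.
Compatibility — zero rotation at each built-in end:
  1.4 M_P + 0.7 M_Q = 204.4
  0.7 M_P + 1.4 M_Q = 201.3
Solving the pair gives M_P = 98.81 kN·m and M_Q = 94.39 kN·m (hogging).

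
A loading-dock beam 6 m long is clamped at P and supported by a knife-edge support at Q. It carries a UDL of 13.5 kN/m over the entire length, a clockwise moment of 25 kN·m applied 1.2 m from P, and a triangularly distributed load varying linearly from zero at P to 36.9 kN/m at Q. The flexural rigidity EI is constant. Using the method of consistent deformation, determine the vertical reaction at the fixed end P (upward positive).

Release the roller at Q. Primary structure: cantilever fixed at P.
Downward deflection at the released point Q due to the loads:
  UDL 13.5: wL⁴/(8EI) = 2187/EI
  clockwise couple 25 at a = 1.2: M₀a(2L − a)/(2EI) = 162/EI
  triangular load, peak 36.9 at the free end: 11w₀L⁴/(120EI) = 4384/EI
  δ_0 = 6733/EI
Tip deflection under a unit load at Q: L³/(3EI) = 72/EI.
Compatibility at Q: δ_0 − R_Q·δ_{QQ} = 0, so R_Q = 6733/72 = 93.51 kN.
Vertical equilibrium: R_P = ΣP − R_Q = 191.7 − 93.51 = 98.19 kN.

R_P = 98.19 kN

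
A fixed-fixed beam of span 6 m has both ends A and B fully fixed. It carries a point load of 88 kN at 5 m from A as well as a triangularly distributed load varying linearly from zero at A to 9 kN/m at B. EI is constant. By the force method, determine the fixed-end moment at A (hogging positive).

M_A = 23.02 kN·m

Release both end moments; the primary structure is a simply-supported span AB with redundants M_A and M_B.
End rotations of the released simple span under the applied load (×1/EI):
  at A: point load 88 at a = 5: Pab(L + b)/(6LEI) = 85.56/EI
  at B: point load 88 at a = 5: Pab(L + a)/(6LEI) = 134.4/EI
  at A: triangular load, peak 9: 7w₀L³/(360EI) = 37.8/EI
  at B: triangular load, peak 9: w₀L³/(45EI) = 43.2/EI
  θ_A0 = 123.4/EI,  θ_B0 = 177.6/EI
Flexibility coefficients: a unit moment at one end gives L/(3EI) there and L/(6EI) at the far end, so f₁₁ = f₂₂ = 2/EI and f₁₂ = f₂₁ = 1/EI.
Compatibility — zero rotation at each built-in end:
  2 M_A + 1 M_B = 123.4
  1 M_A + 2 M_B = 177.6
Solving the pair gives M_A = 23.02 kN·m and M_B = 77.31 kN·m (hogging).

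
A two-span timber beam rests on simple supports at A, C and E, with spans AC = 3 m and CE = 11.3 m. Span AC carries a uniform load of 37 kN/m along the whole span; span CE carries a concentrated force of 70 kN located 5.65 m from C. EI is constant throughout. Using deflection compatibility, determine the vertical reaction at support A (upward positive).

R_A = 13.52 kN

Release continuity at C by inserting a hinge; the redundant is the internal moment M_C. The primary structure is two simply-supported spans AC and CE.
Discontinuity in slope at C on the released structure — sum the simple-span end rotations:
  span AC: UDL 37: wL³/(24EI) = 41.62/EI
  span CE: point load 70 at a = 5.65: Pab(L + b)/(6LEI) = 558.6/EI
  relative rotation θ_0 = (41.62 + 558.6)/EI = 600.3/EI
A unit hogging moment at C produces rotation L₁/(3EI) + L₂/(3EI) = 4.767/EI.
Compatibility: M_C·(L₁+L₂)/(3EI) = θ_0, giving M_C = 125.9 kN·m (hogging).
Span AC, ΣM about A with M_C applied at C: R_C^{AC}·3 = 166.5 + 125.9, so R_C^{AC} = 97.48 kN and R_A = 111 − 97.48 = 13.52 kN.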